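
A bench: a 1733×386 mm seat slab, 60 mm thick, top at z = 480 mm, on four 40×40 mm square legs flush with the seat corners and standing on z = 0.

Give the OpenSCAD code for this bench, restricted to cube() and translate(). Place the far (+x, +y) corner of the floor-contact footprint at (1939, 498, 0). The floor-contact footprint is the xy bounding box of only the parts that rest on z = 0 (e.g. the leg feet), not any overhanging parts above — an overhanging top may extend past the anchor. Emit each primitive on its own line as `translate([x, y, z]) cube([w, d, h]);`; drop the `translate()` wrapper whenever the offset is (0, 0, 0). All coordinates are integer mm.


translate([206, 112, 420]) cube([1733, 386, 60]);
translate([206, 112, 0]) cube([40, 40, 420]);
translate([206, 458, 0]) cube([40, 40, 420]);
translate([1899, 112, 0]) cube([40, 40, 420]);
translate([1899, 458, 0]) cube([40, 40, 420]);


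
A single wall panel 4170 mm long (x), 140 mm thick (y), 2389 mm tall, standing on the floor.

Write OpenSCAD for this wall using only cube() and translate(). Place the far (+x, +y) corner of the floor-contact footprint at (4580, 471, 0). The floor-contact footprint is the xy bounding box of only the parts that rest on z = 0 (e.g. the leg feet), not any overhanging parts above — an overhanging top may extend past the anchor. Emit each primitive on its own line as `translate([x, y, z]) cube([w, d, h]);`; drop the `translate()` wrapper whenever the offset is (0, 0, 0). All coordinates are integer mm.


translate([410, 331, 0]) cube([4170, 140, 2389]);


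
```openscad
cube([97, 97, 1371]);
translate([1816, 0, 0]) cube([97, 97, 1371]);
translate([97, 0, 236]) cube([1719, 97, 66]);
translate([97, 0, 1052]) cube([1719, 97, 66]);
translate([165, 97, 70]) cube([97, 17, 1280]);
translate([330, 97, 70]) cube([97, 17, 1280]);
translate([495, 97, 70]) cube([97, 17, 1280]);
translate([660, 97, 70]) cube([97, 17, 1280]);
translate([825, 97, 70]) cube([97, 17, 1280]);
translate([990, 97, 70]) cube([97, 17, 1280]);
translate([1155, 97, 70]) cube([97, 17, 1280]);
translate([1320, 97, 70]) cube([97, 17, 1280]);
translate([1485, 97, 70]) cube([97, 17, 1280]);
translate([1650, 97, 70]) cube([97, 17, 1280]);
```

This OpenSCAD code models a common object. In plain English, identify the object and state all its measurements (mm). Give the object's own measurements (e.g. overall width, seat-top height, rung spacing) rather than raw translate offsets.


A fence section. Two 97×97 mm posts, 1371 mm tall, stand on the floor with a clear span of 1719 mm between their inner faces. Two horizontal rails of 97×66 mm section span the gap between the posts with their undersides at z = 236 mm and z = 1052 mm, flush with the posts' −y face. 10 pickets, each 97 mm wide, 17 mm thick and 1280 mm tall, are fixed to the +y face of the rails with their bottoms at z = 70 mm, spaced across the span with a 68 mm gap after the −x post and between neighbouring pickets, with 69 mm left before the +x post.


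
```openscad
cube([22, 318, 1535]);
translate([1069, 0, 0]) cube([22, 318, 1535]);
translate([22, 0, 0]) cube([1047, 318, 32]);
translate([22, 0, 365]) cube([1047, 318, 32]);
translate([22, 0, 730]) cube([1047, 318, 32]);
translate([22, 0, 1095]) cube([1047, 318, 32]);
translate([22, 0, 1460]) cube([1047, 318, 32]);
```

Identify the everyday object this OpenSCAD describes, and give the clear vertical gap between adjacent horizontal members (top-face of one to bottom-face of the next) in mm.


A bookshelf. The clear shelf gap is 333 mm.

Two tall side panels with 5 horizontal boards between them — a bookshelf. The first two shelf undersides are at z = 0 and z = 365; with shelf thickness 32, the clear gap is 365 − 0 − 32 = 333 mm.


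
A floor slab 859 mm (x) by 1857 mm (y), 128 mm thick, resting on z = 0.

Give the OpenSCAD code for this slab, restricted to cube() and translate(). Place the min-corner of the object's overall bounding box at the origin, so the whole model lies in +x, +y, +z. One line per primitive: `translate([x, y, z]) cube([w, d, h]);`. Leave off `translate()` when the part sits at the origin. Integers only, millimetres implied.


cube([859, 1857, 128]);


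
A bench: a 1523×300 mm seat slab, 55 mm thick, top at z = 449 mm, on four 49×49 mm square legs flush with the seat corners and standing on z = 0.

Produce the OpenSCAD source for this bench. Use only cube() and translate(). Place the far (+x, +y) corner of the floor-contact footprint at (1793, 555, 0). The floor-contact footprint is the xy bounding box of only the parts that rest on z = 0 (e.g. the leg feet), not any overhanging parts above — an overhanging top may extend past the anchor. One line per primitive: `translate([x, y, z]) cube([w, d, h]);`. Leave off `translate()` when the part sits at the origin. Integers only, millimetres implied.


translate([270, 255, 394]) cube([1523, 300, 55]);
translate([270, 255, 0]) cube([49, 49, 394]);
translate([270, 506, 0]) cube([49, 49, 394]);
translate([1744, 255, 0]) cube([49, 49, 394]);
translate([1744, 506, 0]) cube([49, 49, 394]);


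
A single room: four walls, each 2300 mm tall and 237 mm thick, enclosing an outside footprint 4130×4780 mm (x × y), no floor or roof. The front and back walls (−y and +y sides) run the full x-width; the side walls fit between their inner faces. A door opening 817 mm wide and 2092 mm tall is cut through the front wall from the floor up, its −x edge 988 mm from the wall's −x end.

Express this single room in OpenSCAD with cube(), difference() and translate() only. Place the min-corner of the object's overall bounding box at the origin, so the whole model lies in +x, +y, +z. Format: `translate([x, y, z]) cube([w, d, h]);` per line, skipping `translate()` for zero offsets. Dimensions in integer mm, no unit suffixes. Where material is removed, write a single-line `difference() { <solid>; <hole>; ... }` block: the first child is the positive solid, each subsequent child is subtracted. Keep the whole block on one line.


difference() { cube([4130, 237, 2300]); translate([988, 0, 0]) cube([817, 237, 2092]); }
translate([0, 4543, 0]) cube([4130, 237, 2300]);
translate([0, 237, 0]) cube([237, 4306, 2300]);
translate([3893, 237, 0]) cube([237, 4306, 2300]);


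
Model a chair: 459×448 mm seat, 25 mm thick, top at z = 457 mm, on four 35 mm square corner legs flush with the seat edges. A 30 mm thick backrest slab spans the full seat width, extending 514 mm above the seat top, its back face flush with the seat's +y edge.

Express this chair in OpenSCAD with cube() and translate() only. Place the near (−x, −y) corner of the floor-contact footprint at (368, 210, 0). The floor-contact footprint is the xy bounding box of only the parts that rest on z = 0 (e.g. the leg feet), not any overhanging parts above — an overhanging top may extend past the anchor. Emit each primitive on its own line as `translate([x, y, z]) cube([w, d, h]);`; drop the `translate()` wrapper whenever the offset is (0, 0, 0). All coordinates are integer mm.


translate([368, 210, 432]) cube([459, 448, 25]);
translate([368, 210, 0]) cube([35, 35, 432]);
translate([792, 210, 0]) cube([35, 35, 432]);
translate([368, 623, 0]) cube([35, 35, 432]);
translate([792, 623, 0]) cube([35, 35, 432]);
translate([368, 628, 457]) cube([459, 30, 514]);


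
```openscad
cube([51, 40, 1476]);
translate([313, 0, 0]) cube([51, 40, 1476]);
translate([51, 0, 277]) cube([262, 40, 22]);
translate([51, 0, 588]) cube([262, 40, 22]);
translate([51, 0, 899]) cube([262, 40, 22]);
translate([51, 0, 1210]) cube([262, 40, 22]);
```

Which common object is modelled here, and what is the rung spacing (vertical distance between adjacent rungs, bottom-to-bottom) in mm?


A ladder. The rung spacing is 311 mm.

Two tall 51×40 posts with 4 short bars between them — a ladder. Adjacent rungs sit at z = 277 and z = 588, so the spacing is 588 − 277 = 311 mm.


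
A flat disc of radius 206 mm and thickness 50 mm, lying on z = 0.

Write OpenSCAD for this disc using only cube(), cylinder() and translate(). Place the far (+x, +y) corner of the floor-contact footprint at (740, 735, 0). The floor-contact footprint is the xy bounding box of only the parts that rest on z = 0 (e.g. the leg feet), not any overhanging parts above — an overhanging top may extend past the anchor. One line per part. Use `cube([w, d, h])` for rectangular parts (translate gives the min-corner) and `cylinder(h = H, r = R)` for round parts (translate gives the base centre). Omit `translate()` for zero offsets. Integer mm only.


translate([534, 529, 0]) cylinder(h = 50, r = 206);


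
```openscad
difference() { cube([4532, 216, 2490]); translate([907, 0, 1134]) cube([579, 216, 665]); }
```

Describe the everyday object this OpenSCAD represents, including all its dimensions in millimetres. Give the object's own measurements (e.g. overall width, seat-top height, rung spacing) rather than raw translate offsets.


A wall 4532 mm long (x), 216 mm thick (y), 2490 mm tall, with a rectangular window opening cut through it. The opening is 579 mm wide and 665 mm tall; its sill is at z = 1134 mm and its near (−x) edge is 907 mm from the wall's −x end. The opening passes through the full wall thickness.


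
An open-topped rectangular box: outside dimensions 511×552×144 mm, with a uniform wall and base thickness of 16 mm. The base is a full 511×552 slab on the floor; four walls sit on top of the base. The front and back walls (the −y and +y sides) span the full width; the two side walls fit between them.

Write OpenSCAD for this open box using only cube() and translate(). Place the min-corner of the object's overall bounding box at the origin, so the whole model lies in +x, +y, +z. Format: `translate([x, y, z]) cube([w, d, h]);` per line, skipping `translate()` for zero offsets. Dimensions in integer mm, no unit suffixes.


cube([511, 552, 16]);
translate([0, 0, 16]) cube([511, 16, 128]);
translate([0, 536, 16]) cube([511, 16, 128]);
translate([0, 16, 16]) cube([16, 520, 128]);
translate([495, 16, 16]) cube([16, 520, 128]);


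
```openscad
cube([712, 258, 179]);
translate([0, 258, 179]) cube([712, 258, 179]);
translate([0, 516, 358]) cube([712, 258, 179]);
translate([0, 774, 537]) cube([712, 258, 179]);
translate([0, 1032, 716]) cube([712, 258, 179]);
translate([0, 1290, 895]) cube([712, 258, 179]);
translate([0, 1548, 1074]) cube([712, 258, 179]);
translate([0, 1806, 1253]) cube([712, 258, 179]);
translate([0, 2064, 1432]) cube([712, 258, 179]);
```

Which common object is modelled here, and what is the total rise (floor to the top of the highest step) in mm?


A staircase. The total rise is 1611 mm.

9 identical blocks, each offset up and back from the previous — a staircase. Each step is 179 mm tall and there are 9 of them, so the total rise is 9 × 179 = 1611 mm.


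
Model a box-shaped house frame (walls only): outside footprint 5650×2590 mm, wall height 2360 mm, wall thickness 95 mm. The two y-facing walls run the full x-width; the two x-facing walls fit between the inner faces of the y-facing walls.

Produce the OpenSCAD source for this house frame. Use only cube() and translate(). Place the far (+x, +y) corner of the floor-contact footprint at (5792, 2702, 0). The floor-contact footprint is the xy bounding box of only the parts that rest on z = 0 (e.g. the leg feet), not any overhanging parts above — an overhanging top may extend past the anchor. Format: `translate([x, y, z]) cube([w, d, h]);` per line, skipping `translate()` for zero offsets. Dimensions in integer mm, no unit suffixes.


translate([142, 112, 0]) cube([5650, 95, 2360]);
translate([142, 2607, 0]) cube([5650, 95, 2360]);
translate([142, 207, 0]) cube([95, 2400, 2360]);
translate([5697, 207, 0]) cube([95, 2400, 2360]);


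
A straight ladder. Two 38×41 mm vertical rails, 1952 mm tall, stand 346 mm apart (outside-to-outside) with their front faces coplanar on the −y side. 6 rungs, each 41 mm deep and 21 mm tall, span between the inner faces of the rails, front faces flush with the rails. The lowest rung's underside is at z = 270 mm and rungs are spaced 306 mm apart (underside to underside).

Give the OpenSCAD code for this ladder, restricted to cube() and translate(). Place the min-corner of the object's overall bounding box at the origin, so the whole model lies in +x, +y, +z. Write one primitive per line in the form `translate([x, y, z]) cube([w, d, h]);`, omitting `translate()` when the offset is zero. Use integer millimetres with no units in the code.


cube([38, 41, 1952]);
translate([308, 0, 0]) cube([38, 41, 1952]);
translate([38, 0, 270]) cube([270, 41, 21]);
translate([38, 0, 576]) cube([270, 41, 21]);
translate([38, 0, 882]) cube([270, 41, 21]);
translate([38, 0, 1188]) cube([270, 41, 21]);
translate([38, 0, 1494]) cube([270, 41, 21]);
translate([38, 0, 1800]) cube([270, 41, 21]);


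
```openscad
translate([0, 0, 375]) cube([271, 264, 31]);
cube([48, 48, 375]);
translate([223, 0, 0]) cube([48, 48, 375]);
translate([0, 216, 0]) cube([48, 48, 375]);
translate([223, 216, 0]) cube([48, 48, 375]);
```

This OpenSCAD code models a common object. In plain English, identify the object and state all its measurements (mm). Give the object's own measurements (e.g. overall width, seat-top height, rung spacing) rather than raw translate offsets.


A simple wooden stool: a rectangular seat 271 mm (x) by 264 mm (y), 31 mm thick, top face at z = 406 mm, on four square legs, each 48×48 mm in cross-section. The legs rest on z = 0, each flush with a corner of the seat.


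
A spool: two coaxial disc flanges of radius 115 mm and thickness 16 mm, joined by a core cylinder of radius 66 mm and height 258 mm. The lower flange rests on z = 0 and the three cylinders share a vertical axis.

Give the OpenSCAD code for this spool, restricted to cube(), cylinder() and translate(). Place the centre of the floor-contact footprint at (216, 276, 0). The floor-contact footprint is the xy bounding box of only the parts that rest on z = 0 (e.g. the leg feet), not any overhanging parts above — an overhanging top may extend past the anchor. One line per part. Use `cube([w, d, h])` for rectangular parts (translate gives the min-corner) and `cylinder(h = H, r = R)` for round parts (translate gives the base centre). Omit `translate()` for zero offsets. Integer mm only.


translate([216, 276, 0]) cylinder(h = 16, r = 115);
translate([216, 276, 16]) cylinder(h = 258, r = 66);
translate([216, 276, 274]) cylinder(h = 16, r = 115);


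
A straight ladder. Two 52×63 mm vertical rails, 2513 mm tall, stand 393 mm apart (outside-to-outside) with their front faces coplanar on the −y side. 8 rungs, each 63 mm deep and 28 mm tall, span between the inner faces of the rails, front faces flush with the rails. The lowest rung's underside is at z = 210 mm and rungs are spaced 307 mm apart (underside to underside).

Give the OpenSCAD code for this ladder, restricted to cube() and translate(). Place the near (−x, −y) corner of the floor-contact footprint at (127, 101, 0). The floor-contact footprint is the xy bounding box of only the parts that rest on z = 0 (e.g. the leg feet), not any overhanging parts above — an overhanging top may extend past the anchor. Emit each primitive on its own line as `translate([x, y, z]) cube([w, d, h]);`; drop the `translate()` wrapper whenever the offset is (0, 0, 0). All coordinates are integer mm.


// rung span = 393 - 2*52 = 289
// rung[k] z = 210 + k*307
translate([127, 101, 0]) cube([52, 63, 2513]);
translate([468, 101, 0]) cube([52, 63, 2513]);
translate([179, 101, 210]) cube([289, 63, 28]);
translate([179, 101, 517]) cube([289, 63, 28]);
translate([179, 101, 824]) cube([289, 63, 28]);
translate([179, 101, 1131]) cube([289, 63, 28]);
translate([179, 101, 1438]) cube([289, 63, 28]);
translate([179, 101, 1745]) cube([289, 63, 28]);
translate([179, 101, 2052]) cube([289, 63, 28]);
translate([179, 101, 2359]) cube([289, 63, 28]);


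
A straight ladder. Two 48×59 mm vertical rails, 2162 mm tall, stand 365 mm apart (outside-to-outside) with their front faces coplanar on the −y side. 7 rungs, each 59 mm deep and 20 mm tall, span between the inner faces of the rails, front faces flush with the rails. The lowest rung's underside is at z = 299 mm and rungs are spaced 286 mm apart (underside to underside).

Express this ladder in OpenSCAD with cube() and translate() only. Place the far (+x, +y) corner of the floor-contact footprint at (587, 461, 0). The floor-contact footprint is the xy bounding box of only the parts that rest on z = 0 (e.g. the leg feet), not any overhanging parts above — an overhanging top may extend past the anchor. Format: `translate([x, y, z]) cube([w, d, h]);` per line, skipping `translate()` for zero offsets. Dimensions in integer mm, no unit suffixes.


// rung span = 365 - 2*48 = 269
// rung[k] z = 299 + k*286
translate([222, 402, 0]) cube([48, 59, 2162]);
translate([539, 402, 0]) cube([48, 59, 2162]);
translate([270, 402, 299]) cube([269, 59, 20]);
translate([270, 402, 585]) cube([269, 59, 20]);
translate([270, 402, 871]) cube([269, 59, 20]);
translate([270, 402, 1157]) cube([269, 59, 20]);
translate([270, 402, 1443]) cube([269, 59, 20]);
translate([270, 402, 1729]) cube([269, 59, 20]);
translate([270, 402, 2015]) cube([269, 59, 20]);


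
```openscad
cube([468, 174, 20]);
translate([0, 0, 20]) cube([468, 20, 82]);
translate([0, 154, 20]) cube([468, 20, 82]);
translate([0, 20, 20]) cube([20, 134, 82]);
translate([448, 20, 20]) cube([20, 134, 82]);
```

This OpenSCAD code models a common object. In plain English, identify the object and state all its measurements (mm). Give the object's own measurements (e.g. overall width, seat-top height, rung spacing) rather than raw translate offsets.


An open-topped rectangular box: outside dimensions 468×174×102 mm, with a uniform wall and base thickness of 20 mm. The base is a full 468×174 slab on the floor; four walls sit on top of the base. The front and back walls (the −y and +y sides) span the full width; the two side walls fit between them.


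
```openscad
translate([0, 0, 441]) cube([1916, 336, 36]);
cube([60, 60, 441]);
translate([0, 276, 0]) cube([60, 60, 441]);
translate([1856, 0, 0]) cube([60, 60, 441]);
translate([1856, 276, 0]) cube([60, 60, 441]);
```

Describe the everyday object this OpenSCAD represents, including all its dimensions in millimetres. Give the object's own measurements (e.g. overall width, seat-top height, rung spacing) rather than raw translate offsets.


A long wooden bench with a 1916 mm (x) × 336 mm (y) seat, 36 mm thick, its top surface 477 mm above the floor. Four 60 mm square legs at the seat corners, flush with the edges, run from z = 0 to the seat underside.


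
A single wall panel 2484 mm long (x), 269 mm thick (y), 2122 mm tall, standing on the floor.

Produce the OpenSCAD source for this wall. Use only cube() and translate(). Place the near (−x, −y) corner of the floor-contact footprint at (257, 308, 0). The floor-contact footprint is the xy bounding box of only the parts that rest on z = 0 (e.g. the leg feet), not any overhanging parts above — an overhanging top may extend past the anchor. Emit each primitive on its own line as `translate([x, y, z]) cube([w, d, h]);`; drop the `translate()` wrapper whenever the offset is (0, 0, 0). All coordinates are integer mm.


translate([257, 308, 0]) cube([2484, 269, 2122]);


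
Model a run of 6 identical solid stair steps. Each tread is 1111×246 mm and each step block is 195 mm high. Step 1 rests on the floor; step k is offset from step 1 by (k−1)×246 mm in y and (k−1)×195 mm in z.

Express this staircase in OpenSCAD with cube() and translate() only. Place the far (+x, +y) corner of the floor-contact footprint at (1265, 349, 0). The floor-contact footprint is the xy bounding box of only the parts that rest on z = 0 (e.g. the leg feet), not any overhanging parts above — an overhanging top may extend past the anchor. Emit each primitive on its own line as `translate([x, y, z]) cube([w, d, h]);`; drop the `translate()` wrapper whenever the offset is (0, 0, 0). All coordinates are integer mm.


translate([154, 103, 0]) cube([1111, 246, 195]);
translate([154, 349, 195]) cube([1111, 246, 195]);
translate([154, 595, 390]) cube([1111, 246, 195]);
translate([154, 841, 585]) cube([1111, 246, 195]);
translate([154, 1087, 780]) cube([1111, 246, 195]);
translate([154, 1333, 975]) cube([1111, 246, 195]);


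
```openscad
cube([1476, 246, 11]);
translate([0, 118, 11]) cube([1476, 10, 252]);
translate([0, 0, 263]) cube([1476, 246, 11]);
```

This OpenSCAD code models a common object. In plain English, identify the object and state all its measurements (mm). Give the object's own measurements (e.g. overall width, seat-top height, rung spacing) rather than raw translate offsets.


An I-beam lying along x, 1476 mm long. Overall section height 274 mm. Two flanges 246 mm wide (y) and 11 mm thick, one on the floor and one at the top; a web 10 mm thick runs between them, centred on the flange width.


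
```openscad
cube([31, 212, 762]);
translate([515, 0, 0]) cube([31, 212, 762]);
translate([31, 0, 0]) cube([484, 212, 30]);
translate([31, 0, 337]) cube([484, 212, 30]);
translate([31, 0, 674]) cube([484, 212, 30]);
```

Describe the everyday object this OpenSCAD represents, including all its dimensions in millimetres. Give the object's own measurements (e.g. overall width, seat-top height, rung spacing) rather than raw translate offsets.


An open bookshelf. Two side panels, each 31 mm thick, 212 mm deep and 762 mm tall, stand 546 mm apart (outside-to-outside). Between them sit 3 shelves, each 30 mm thick and 212 mm deep, spanning the full gap between the sides. The bottom shelf rests on the floor (its underside at z = 0) and the clear gap between one shelf's top and the next shelf's underside is 307 mm.


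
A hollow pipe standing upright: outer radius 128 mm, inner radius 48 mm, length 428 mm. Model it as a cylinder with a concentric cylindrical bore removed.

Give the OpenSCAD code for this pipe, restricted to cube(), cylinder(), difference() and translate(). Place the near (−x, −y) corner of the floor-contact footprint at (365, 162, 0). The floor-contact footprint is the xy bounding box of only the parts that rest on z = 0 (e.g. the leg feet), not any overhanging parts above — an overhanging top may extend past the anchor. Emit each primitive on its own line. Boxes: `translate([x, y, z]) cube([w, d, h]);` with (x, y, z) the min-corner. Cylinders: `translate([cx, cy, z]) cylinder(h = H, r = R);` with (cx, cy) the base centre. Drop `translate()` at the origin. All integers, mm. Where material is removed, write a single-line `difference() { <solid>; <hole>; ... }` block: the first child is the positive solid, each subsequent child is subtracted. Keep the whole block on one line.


difference() { translate([493, 290, 0]) cylinder(h = 428, r = 128); translate([493, 290, 0]) cylinder(h = 428, r = 48); }


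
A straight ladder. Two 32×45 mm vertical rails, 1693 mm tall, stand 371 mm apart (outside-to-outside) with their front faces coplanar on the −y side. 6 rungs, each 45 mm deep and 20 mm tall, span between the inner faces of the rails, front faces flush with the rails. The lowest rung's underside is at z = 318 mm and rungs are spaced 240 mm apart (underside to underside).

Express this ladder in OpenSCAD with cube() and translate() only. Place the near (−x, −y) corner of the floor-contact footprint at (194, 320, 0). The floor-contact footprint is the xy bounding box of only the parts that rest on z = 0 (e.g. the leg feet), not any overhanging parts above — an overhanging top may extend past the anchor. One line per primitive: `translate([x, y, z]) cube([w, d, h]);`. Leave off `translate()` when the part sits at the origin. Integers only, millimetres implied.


// rung span = 371 - 2*32 = 307
// rung[k] z = 318 + k*240
translate([194, 320, 0]) cube([32, 45, 1693]);
translate([533, 320, 0]) cube([32, 45, 1693]);
translate([226, 320, 318]) cube([307, 45, 20]);
translate([226, 320, 558]) cube([307, 45, 20]);
translate([226, 320, 798]) cube([307, 45, 20]);
translate([226, 320, 1038]) cube([307, 45, 20]);
translate([226, 320, 1278]) cube([307, 45, 20]);
translate([226, 320, 1518]) cube([307, 45, 20]);


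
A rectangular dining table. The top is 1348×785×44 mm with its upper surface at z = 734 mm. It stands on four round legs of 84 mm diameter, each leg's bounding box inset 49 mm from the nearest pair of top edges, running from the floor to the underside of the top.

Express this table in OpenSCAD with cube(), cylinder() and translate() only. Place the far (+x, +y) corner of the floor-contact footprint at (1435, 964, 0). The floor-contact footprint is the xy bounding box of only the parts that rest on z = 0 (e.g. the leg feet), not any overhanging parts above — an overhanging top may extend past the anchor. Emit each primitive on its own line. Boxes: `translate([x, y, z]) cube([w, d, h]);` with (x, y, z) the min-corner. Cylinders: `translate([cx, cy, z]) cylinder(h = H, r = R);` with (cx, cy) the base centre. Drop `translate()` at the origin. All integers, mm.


// leg_h = 734 - 44 = 690
translate([136, 228, 690]) cube([1348, 785, 44]);
translate([227, 319, 0]) cylinder(h = 690, r = 42);
translate([1393, 319, 0]) cylinder(h = 690, r = 42);
translate([227, 922, 0]) cylinder(h = 690, r = 42);
translate([1393, 922, 0]) cylinder(h = 690, r = 42);


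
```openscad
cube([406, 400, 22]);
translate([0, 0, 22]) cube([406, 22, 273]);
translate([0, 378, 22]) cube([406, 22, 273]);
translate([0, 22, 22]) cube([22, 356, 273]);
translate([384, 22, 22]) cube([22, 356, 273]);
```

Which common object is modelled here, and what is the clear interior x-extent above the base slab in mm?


An open box. The internal width is 362 mm.

A 406×400 base slab with four walls standing on it — an open box. The base is 406 mm wide and the walls are 22 mm thick, so the internal width is 406 − 2 × 22 = 362 mm.


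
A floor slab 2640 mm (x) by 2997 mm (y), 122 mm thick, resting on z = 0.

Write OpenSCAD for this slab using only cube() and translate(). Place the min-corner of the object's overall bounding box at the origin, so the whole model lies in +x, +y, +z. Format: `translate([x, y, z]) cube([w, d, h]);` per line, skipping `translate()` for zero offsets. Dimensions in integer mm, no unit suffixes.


cube([2640, 2997, 122]);


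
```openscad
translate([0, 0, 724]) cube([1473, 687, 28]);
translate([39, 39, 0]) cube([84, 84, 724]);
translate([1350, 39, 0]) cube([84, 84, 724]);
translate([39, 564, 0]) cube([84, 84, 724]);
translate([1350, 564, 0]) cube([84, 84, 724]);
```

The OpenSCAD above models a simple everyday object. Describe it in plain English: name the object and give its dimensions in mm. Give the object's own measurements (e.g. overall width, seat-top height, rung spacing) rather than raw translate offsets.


A rectangular dining table. The top is 1473×687×28 mm with its upper surface at z = 752 mm. It stands on four 84×84 mm square legs, each inset 39 mm from the nearest pair of top edges, running from the floor to the underside of the top.


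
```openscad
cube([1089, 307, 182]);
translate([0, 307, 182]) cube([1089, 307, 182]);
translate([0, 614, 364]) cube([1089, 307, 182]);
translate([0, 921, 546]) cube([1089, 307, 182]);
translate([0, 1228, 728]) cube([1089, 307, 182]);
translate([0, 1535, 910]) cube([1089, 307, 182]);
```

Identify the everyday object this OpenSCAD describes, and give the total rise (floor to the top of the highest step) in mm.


A staircase. The total rise is 1092 mm.

6 identical blocks, each offset up and back from the previous — a staircase. Each step is 182 mm tall and there are 6 of them, so the total rise is 6 × 182 = 1092 mm.


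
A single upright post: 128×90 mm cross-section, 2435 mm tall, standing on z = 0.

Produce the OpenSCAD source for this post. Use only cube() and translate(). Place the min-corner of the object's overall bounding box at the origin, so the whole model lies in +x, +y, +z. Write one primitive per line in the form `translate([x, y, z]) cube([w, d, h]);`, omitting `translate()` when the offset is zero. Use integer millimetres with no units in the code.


cube([128, 90, 2435]);


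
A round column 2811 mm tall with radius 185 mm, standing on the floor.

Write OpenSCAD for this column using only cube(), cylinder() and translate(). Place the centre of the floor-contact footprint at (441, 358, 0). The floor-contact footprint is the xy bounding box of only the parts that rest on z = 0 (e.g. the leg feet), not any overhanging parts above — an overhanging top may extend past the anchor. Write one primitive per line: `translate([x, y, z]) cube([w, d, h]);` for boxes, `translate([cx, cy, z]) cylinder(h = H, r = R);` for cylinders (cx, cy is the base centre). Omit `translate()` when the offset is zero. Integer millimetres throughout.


translate([441, 358, 0]) cylinder(h = 2811, r = 185);


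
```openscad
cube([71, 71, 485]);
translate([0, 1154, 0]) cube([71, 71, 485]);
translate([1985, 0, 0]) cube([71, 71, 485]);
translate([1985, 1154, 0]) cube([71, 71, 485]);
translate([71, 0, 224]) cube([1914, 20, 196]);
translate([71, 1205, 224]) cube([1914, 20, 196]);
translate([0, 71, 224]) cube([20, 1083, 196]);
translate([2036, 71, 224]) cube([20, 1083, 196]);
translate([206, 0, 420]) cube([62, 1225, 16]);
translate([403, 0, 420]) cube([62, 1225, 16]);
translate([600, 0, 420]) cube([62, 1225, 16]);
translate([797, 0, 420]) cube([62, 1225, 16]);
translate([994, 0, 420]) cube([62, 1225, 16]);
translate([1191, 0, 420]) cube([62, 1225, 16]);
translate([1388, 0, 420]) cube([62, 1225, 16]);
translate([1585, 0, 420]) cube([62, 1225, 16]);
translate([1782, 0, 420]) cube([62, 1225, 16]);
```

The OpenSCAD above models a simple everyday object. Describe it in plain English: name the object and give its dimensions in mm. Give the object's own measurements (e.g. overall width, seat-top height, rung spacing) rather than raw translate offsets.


A bed frame 2056 mm long (x) by 1225 mm wide (y). Four 71×71 mm corner posts, 485 mm tall, at the corners of the footprint. Four rails of 20 mm thickness and 196 mm height run between adjacent posts with their undersides at z = 224 mm, their outer faces flush with the outside of the frame (the two x-running rails run between the posts' inner faces; the two y-running rails run between the posts' inner faces). 9 slats, each 62 mm wide (x) and 16 mm thick, lie across the top of the two x-running rails, running the full 1225 mm width of the frame in y; along x they sit between the end posts with a 135 mm gap after the −x posts and between neighbouring slats, leaving 141 mm before the +x posts.


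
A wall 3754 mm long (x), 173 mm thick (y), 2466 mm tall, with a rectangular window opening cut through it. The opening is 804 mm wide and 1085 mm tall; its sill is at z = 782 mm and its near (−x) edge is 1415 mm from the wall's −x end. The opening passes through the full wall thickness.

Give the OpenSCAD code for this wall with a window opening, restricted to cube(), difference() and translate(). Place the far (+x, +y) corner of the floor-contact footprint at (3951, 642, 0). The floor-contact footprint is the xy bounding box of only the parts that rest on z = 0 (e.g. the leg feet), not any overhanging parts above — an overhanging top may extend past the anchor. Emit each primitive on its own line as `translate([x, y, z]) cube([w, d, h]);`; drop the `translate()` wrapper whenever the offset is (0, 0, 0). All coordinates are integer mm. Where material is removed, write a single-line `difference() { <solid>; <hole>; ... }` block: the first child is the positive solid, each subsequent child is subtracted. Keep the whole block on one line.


difference() { translate([197, 469, 0]) cube([3754, 173, 2466]); translate([1612, 469, 782]) cube([804, 173, 1085]); }


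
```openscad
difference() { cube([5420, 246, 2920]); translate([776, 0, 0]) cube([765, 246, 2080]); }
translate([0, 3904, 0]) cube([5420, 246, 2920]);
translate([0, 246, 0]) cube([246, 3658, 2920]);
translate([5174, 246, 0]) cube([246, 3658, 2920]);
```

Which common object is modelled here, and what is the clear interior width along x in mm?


A single room. The interior width is 4928 mm.

Four walls enclosing a rectangle with a door in the front wall — a room. Outside width 5420 minus two 246 mm walls gives 4928 mm.


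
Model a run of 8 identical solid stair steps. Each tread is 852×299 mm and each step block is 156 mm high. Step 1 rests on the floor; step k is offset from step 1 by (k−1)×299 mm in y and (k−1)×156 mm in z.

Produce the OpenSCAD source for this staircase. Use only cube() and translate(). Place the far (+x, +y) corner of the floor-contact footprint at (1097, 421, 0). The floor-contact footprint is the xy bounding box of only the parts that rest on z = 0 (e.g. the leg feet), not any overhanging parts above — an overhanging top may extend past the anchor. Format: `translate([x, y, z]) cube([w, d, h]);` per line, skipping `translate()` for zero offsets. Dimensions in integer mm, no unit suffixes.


translate([245, 122, 0]) cube([852, 299, 156]);
translate([245, 421, 156]) cube([852, 299, 156]);
translate([245, 720, 312]) cube([852, 299, 156]);
translate([245, 1019, 468]) cube([852, 299, 156]);
translate([245, 1318, 624]) cube([852, 299, 156]);
translate([245, 1617, 780]) cube([852, 299, 156]);
translate([245, 1916, 936]) cube([852, 299, 156]);
translate([245, 2215, 1092]) cube([852, 299, 156]);


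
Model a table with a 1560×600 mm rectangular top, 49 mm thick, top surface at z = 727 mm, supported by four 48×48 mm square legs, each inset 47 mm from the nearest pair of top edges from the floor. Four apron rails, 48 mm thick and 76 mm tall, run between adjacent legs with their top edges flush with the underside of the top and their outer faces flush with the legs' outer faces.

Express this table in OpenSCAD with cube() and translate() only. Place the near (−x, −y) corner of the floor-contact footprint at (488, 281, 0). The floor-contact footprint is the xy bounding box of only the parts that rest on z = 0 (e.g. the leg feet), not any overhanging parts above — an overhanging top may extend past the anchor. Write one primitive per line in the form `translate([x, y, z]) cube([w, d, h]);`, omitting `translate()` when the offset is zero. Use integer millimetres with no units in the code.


translate([441, 234, 678]) cube([1560, 600, 49]);
translate([488, 281, 0]) cube([48, 48, 678]);
translate([1906, 281, 0]) cube([48, 48, 678]);
translate([488, 739, 0]) cube([48, 48, 678]);
translate([1906, 739, 0]) cube([48, 48, 678]);
translate([536, 281, 602]) cube([1370, 48, 76]);
translate([536, 739, 602]) cube([1370, 48, 76]);
translate([488, 329, 602]) cube([48, 410, 76]);
translate([1906, 329, 602]) cube([48, 410, 76]);


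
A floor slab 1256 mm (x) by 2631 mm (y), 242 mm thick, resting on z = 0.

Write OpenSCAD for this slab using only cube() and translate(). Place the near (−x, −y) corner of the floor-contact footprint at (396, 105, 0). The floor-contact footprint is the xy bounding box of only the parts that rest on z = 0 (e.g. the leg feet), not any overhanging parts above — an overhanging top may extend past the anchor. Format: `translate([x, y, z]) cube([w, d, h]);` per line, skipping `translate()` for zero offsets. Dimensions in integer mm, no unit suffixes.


translate([396, 105, 0]) cube([1256, 2631, 242]);


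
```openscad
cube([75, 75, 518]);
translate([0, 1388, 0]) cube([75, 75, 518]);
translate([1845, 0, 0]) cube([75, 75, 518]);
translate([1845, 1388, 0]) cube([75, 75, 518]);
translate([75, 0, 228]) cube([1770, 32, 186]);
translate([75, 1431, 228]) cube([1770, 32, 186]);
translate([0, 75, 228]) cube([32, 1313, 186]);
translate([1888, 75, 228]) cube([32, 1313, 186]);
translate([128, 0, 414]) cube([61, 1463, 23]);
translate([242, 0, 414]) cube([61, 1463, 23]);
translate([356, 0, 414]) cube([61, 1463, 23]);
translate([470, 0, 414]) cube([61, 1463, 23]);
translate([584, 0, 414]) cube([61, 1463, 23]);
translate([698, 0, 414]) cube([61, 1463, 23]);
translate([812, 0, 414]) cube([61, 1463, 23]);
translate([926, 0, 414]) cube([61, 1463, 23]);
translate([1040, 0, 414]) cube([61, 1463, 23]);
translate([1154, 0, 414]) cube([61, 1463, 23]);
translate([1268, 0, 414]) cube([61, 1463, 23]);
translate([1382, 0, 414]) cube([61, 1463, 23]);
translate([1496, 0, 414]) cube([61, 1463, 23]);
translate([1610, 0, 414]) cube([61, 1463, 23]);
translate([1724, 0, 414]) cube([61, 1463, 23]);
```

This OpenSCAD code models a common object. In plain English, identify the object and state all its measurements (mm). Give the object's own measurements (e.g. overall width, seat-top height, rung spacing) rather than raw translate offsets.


A bed frame 1920 mm long (x) by 1463 mm wide (y). Four 75×75 mm corner posts, 518 mm tall, at the corners of the footprint. Four rails of 32 mm thickness and 186 mm height run between adjacent posts with their undersides at z = 228 mm, their outer faces flush with the outside of the frame (the two x-running rails run between the posts' inner faces; the two y-running rails run between the posts' inner faces). 15 slats, each 61 mm wide (x) and 23 mm thick, lie across the top of the two x-running rails, running the full 1463 mm width of the frame in y; along x they sit between the end posts with a 53 mm gap after the −x posts and between neighbouring slats, leaving 60 mm before the +x posts.


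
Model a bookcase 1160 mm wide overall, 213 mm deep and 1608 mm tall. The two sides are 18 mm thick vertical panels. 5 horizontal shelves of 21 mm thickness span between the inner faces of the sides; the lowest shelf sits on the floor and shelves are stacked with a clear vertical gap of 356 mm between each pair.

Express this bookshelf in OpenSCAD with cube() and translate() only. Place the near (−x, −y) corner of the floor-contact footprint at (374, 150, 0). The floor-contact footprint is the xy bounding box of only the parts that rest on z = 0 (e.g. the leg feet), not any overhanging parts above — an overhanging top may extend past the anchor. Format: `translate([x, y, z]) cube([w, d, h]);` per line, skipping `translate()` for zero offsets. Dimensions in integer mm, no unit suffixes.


translate([374, 150, 0]) cube([18, 213, 1608]);
translate([1516, 150, 0]) cube([18, 213, 1608]);
translate([392, 150, 0]) cube([1124, 213, 21]);
translate([392, 150, 377]) cube([1124, 213, 21]);
translate([392, 150, 754]) cube([1124, 213, 21]);
translate([392, 150, 1131]) cube([1124, 213, 21]);
translate([392, 150, 1508]) cube([1124, 213, 21]);


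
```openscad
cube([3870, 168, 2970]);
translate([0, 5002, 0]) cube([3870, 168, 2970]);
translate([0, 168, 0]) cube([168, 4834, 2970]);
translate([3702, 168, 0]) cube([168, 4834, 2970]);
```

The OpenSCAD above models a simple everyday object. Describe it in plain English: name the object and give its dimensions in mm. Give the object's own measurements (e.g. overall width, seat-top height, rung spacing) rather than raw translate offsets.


The wall frame of a small rectangular building: four walls, each 2970 mm tall and 168 mm thick, enclosing a footprint 3870 mm (x) by 5170 mm (y) outside-to-outside, with no floor or roof. The front and back walls (the −y and +y sides) span the full width; the two side walls fit between them.


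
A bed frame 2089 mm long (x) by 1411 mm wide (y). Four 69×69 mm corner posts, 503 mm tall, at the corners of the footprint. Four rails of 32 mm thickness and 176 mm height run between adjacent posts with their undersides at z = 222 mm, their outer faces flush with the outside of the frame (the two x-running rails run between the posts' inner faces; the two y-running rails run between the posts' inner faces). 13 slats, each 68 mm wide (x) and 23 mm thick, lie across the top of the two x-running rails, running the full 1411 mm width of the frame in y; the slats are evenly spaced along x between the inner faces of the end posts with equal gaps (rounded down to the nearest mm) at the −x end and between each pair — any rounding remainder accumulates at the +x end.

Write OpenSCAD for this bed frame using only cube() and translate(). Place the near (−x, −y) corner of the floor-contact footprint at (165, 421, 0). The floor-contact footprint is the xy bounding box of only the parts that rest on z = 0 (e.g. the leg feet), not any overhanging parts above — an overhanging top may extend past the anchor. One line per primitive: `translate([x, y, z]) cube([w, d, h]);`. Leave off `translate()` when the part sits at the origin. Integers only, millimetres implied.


// slat z = rail_z + rail_h = 222 + 176 = 398
// slat gap = ⌊(1951 − 13·68) / 14⌋ = 76
translate([165, 421, 0]) cube([69, 69, 503]);
translate([165, 1763, 0]) cube([69, 69, 503]);
translate([2185, 421, 0]) cube([69, 69, 503]);
translate([2185, 1763, 0]) cube([69, 69, 503]);
translate([234, 421, 222]) cube([1951, 32, 176]);
translate([234, 1800, 222]) cube([1951, 32, 176]);
translate([165, 490, 222]) cube([32, 1273, 176]);
translate([2222, 490, 222]) cube([32, 1273, 176]);
translate([310, 421, 398]) cube([68, 1411, 23]);
translate([454, 421, 398]) cube([68, 1411, 23]);
translate([598, 421, 398]) cube([68, 1411, 23]);
translate([742, 421, 398]) cube([68, 1411, 23]);
translate([886, 421, 398]) cube([68, 1411, 23]);
translate([1030, 421, 398]) cube([68, 1411, 23]);
translate([1174, 421, 398]) cube([68, 1411, 23]);
translate([1318, 421, 398]) cube([68, 1411, 23]);
translate([1462, 421, 398]) cube([68, 1411, 23]);
translate([1606, 421, 398]) cube([68, 1411, 23]);
translate([1750, 421, 398]) cube([68, 1411, 23]);
translate([1894, 421, 398]) cube([68, 1411, 23]);
translate([2038, 421, 398]) cube([68, 1411, 23]);
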